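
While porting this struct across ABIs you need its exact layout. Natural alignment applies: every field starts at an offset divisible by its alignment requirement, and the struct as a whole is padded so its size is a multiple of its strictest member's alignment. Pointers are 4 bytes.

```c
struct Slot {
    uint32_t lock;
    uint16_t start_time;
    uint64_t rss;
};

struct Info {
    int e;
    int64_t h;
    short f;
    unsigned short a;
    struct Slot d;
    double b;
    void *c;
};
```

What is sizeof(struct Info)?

Slot: @0: lock [4B, align 4] → 4; @4: start_time [2B, align 2] → 6; +2 pad (align 8); @8: rss [8B, align 8] → 16; size 16, align 8
@0: e [4B, align 4] → 4
+4 pad (align 8)
@8: h [8B, align 8] → 16
@16: f [2B, align 2] → 18
@18: a [2B, align 2] → 20
+4 pad (align 8)
@24: d [16B, align 8] → 40
@40: b [8B, align 8] → 48
@48: c [4B, align 4] → 52
+4 tail pad (align 8)
size 56, align 8

56 bytes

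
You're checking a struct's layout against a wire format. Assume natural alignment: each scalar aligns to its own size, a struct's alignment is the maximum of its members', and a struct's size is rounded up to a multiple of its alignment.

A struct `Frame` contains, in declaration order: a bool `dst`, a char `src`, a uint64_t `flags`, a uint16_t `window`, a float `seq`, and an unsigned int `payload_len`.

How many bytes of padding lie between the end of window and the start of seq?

dst at 0 (size 1, align 1) → ends 1
src at 1 (size 1, align 1) → ends 2
pad 6 to align 8 for flags
flags at 8 (size 8, align 8) → ends 16
window at 16 (size 2, align 2) → ends 18
pad 2 to align 4 for seq
seq at 20 (size 4, align 4) → ends 24

2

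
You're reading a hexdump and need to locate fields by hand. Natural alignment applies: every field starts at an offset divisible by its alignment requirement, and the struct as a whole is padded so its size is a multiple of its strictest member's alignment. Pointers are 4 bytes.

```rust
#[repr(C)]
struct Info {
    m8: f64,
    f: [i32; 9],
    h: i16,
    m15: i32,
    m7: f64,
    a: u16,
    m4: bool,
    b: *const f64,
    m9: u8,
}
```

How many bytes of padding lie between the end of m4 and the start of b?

1

m8 at 0 (size 8, align 8) → ends 8
f at 8 (size 36, align 4) → ends 44
h at 44 (size 2, align 2) → ends 46
pad 2 to align 4 for m15
m15 at 48 (size 4, align 4) → ends 52
pad 4 to align 8 for m7
m7 at 56 (size 8, align 8) → ends 64
a at 64 (size 2, align 2) → ends 66
m4 at 66 (size 1, align 1) → ends 67
pad 1 to align 4 for b
b at 68 (size 4, align 4) → ends 72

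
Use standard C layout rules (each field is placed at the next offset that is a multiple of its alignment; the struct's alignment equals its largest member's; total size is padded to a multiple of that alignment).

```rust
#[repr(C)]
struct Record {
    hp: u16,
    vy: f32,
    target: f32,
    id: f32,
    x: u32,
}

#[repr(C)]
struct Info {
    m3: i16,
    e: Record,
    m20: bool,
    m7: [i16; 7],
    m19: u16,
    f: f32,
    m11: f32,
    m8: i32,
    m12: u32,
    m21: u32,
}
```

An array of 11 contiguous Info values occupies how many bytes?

704

Record: hp at 0 (size 2, align 2) → ends 2; pad 2 to align 4 for vy; vy at 4 (size 4, align 4) → ends 8; target at 8 (size 4, align 4) → ends 12; id at 12 (size 4, align 4) → ends 16; x at 16 (size 4, align 4) → ends 20; total 20 bytes, alignment 4
m3 at 0 (size 2, align 2) → ends 2
pad 2 to align 4 for e
e at 4 (size 20, align 4) → ends 24
m20 at 24 (size 1, align 1) → ends 25
pad 1 to align 2 for m7
m7 at 26 (size 14, align 2) → ends 40
m19 at 40 (size 2, align 2) → ends 42
pad 2 to align 4 for f
f at 44 (size 4, align 4) → ends 48
m11 at 48 (size 4, align 4) → ends 52
m8 at 52 (size 4, align 4) → ends 56
m12 at 56 (size 4, align 4) → ends 60
m21 at 60 (size 4, align 4) → ends 64
total 64 bytes, alignment 4
array of 11: 11 × 64 = 704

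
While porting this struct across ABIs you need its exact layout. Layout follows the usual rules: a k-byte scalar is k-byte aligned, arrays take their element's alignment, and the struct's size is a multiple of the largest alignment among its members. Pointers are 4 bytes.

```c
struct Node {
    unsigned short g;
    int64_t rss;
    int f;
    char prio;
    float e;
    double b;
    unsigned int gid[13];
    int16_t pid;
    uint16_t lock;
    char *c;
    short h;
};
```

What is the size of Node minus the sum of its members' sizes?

15

@0: g [2B, align 2] → 2
+6 pad (align 8)
@8: rss [8B, align 8] → 16
@16: f [4B, align 4] → 20
@20: prio [1B, align 1] → 21
+3 pad (align 4)
@24: e [4B, align 4] → 28
+4 pad (align 8)
@32: b [8B, align 8] → 40
@40: gid [52B, align 4] → 92
@92: pid [2B, align 2] → 94
@94: lock [2B, align 2] → 96
@96: c [4B, align 4] → 100
@100: h [2B, align 2] → 102
+2 tail pad (align 8)
size 104, align 8
data bytes 89, size 104 → padding 15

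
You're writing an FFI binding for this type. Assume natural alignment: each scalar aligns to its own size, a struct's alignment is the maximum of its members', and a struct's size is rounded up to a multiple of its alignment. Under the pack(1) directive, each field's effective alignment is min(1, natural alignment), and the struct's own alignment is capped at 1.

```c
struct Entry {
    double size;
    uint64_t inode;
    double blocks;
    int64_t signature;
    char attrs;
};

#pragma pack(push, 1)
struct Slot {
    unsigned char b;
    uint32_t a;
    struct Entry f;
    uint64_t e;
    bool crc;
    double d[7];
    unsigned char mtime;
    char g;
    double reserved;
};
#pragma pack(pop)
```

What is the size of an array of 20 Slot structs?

Entry: 0..8  size  (8B, 8-aligned); 8..16  inode  (8B, 8-aligned); 16..24  blocks  (8B, 8-aligned); 24..32  signature  (8B, 8-aligned); 32..33  attrs  (1B, 1-aligned); 33..40  -- tail padding (7B); sizeof = 40, alignof = 8
0..1  b  (1B, 1-aligned)
1..5  a  (4B, 1-aligned)
5..45  f  (40B, 1-aligned)
45..53  e  (8B, 1-aligned)
53..54  crc  (1B, 1-aligned)
54..110  d  (56B, 1-aligned)
110..111  mtime  (1B, 1-aligned)
111..112  g  (1B, 1-aligned)
112..120  reserved  (8B, 1-aligned)
sizeof = 120, alignof = 1
array of 20: 20 × 120 = 2400

2400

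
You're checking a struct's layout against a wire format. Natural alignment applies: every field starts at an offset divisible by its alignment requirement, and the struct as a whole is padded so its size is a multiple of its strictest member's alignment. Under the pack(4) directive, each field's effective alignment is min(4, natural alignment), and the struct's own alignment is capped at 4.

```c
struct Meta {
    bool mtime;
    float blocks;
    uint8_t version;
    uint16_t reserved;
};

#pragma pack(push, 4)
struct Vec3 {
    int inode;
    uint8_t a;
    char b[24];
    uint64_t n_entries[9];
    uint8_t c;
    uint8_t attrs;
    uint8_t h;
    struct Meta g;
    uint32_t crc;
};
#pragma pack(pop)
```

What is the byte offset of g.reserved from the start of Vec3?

118

Meta: mtime at 0 (size 1, align 1) → ends 1; pad 3 to align 4 for blocks; blocks at 4 (size 4, align 4) → ends 8; version at 8 (size 1, align 1) → ends 9; pad 1 to align 2 for reserved; reserved at 10 (size 2, align 2) → ends 12; total 12 bytes, alignment 4
inode at 0 (size 4, align 4) → ends 4
a at 4 (size 1, align 1) → ends 5
b at 5 (size 24, align 1) → ends 29
pad 3 to align 4 for n_entries
n_entries at 32 (size 72, align 4) → ends 104
c at 104 (size 1, align 1) → ends 105
attrs at 105 (size 1, align 1) → ends 106
h at 106 (size 1, align 1) → ends 107
pad 1 to align 4 for g
g at 108 (size 12, align 4) → ends 120
within Meta: reserved at 10
108 + 10 = 118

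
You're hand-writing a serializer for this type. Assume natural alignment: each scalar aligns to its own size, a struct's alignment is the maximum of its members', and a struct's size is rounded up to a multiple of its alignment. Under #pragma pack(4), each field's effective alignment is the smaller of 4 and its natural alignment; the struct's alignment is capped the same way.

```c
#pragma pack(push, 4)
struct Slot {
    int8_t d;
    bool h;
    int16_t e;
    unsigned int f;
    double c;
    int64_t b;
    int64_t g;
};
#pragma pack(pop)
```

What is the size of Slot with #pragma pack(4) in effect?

d at 0 (size 1, align 1) → ends 1
h at 1 (size 1, align 1) → ends 2
e at 2 (size 2, align 2) → ends 4
f at 4 (size 4, align 4) → ends 8
c at 8 (size 8, align 4) → ends 16
b at 16 (size 8, align 4) → ends 24
g at 24 (size 8, align 4) → ends 32
total 32 bytes, alignment 4

32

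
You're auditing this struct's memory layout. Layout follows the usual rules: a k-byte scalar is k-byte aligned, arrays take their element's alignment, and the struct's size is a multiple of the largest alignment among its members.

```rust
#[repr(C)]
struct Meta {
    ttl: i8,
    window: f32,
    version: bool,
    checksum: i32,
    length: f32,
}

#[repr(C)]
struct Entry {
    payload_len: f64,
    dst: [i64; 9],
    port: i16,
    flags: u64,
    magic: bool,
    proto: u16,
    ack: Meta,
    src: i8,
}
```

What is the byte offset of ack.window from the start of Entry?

Meta: @0: ttl [1B, align 1] → 1; +3 pad (align 4); @4: window [4B, align 4] → 8; @8: version [1B, align 1] → 9; +3 pad (align 4); @12: checksum [4B, align 4] → 16; @16: length [4B, align 4] → 20; size 20, align 4
@0: payload_len [8B, align 8] → 8
@8: dst [72B, align 8] → 80
@80: port [2B, align 2] → 82
+6 pad (align 8)
@88: flags [8B, align 8] → 96
@96: magic [1B, align 1] → 97
+1 pad (align 2)
@98: proto [2B, align 2] → 100
@100: ack [20B, align 4] → 120
within Meta: window at 4
100 + 4 = 104

104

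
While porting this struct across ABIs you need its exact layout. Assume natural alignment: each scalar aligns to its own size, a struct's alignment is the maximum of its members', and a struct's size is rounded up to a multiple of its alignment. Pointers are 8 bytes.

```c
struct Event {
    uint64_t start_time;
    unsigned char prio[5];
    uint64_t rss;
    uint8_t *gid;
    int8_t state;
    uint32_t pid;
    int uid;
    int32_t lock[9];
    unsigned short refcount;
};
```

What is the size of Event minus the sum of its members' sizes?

12

@0: start_time [8B, align 8] → 8
@8: prio [5B, align 1] → 13
+3 pad (align 8)
@16: rss [8B, align 8] → 24
@24: gid [8B, align 8] → 32
@32: state [1B, align 1] → 33
+3 pad (align 4)
@36: pid [4B, align 4] → 40
@40: uid [4B, align 4] → 44
@44: lock [36B, align 4] → 80
@80: refcount [2B, align 2] → 82
+6 tail pad (align 8)
size 88, align 8
data bytes 76, size 88 → padding 12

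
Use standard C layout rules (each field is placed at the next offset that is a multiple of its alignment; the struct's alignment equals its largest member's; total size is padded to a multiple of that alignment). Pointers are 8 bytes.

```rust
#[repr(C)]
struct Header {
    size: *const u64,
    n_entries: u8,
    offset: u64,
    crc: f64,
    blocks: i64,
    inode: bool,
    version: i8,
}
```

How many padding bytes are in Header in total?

13

@0: size [8B, align 8] → 8
@8: n_entries [1B, align 1] → 9
+7 pad (align 8)
@16: offset [8B, align 8] → 24
@24: crc [8B, align 8] → 32
@32: blocks [8B, align 8] → 40
@40: inode [1B, align 1] → 41
@41: version [1B, align 1] → 42
+6 tail pad (align 8)
size 48, align 8
data bytes 35, size 48 → padding 13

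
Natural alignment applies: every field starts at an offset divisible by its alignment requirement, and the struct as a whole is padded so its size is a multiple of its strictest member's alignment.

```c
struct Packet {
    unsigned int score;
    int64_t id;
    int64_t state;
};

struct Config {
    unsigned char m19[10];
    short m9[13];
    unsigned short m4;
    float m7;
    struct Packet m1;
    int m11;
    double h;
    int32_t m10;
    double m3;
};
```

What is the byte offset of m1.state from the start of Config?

64

Packet: 0..4  score  (4B, 4-aligned); 4..8  -- padding (4B); 8..16  id  (8B, 8-aligned); 16..24  state  (8B, 8-aligned); sizeof = 24, alignof = 8
0..10  m19  (10B, 1-aligned)
10..36  m9  (26B, 2-aligned)
36..38  m4  (2B, 2-aligned)
38..40  -- padding (2B)
40..44  m7  (4B, 4-aligned)
44..48  -- padding (4B)
48..72  m1  (24B, 8-aligned)
within Packet: state at 16
48 + 16 = 64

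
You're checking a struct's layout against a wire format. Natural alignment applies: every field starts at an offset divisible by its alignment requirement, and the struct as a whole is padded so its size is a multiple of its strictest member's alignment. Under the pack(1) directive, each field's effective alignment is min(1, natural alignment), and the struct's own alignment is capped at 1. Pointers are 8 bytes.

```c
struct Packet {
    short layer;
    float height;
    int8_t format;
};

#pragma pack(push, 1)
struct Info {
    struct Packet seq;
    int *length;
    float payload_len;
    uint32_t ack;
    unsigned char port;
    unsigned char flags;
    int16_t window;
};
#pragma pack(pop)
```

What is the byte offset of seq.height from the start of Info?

4

Packet: 0..2  layer  (2B, 2-aligned); 2..4  -- padding (2B); 4..8  height  (4B, 4-aligned); 8..9  format  (1B, 1-aligned); 9..12  -- tail padding (3B); sizeof = 12, alignof = 4
0..12  seq  (12B, 1-aligned)
within Packet: height at 4
0 + 4 = 4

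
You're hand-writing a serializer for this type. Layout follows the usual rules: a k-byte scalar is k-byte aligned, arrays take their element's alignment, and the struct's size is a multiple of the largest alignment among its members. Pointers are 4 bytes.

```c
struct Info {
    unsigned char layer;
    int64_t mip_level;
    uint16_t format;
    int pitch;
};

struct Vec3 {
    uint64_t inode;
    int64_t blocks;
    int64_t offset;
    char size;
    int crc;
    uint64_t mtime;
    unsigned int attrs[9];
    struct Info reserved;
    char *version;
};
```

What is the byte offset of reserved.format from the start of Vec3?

Info: 0..1  layer  (1B, 1-aligned); 1..8  -- padding (7B); 8..16  mip_level  (8B, 8-aligned); 16..18  format  (2B, 2-aligned); 18..20  -- padding (2B); 20..24  pitch  (4B, 4-aligned); sizeof = 24, alignof = 8
0..8  inode  (8B, 8-aligned)
8..16  blocks  (8B, 8-aligned)
16..24  offset  (8B, 8-aligned)
24..25  size  (1B, 1-aligned)
25..28  -- padding (3B)
28..32  crc  (4B, 4-aligned)
32..40  mtime  (8B, 8-aligned)
40..76  attrs  (36B, 4-aligned)
76..80  -- padding (4B)
80..104  reserved  (24B, 8-aligned)
within Info: format at 16
80 + 16 = 96

96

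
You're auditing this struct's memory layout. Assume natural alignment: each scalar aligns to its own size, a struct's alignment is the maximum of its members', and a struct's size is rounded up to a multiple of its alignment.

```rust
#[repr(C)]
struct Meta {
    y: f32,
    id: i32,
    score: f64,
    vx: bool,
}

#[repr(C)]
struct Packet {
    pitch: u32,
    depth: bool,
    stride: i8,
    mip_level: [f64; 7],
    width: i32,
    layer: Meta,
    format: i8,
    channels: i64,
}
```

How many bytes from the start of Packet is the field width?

64

Meta: y at 0 (size 4, align 4) → ends 4; id at 4 (size 4, align 4) → ends 8; score at 8 (size 8, align 8) → ends 16; vx at 16 (size 1, align 1) → ends 17; tail pad 7 to reach multiple of 8; total 24 bytes, alignment 8
pitch at 0 (size 4, align 4) → ends 4
depth at 4 (size 1, align 1) → ends 5
stride at 5 (size 1, align 1) → ends 6
pad 2 to align 8 for mip_level
mip_level at 8 (size 56, align 8) → ends 64
width at 64 (size 4, align 4) → ends 68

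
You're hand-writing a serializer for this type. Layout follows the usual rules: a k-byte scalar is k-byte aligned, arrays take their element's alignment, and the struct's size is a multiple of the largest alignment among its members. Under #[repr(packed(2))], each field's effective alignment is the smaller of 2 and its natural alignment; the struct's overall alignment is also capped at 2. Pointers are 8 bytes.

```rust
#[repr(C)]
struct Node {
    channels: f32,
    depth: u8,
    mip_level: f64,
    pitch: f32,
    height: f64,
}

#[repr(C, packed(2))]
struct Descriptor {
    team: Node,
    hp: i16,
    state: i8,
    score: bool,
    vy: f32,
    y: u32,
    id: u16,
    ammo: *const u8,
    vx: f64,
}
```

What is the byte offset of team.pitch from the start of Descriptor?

Node: channels at 0 (size 4, align 4) → ends 4; depth at 4 (size 1, align 1) → ends 5; pad 3 to align 8 for mip_level; mip_level at 8 (size 8, align 8) → ends 16; pitch at 16 (size 4, align 4) → ends 20; pad 4 to align 8 for height; height at 24 (size 8, align 8) → ends 32; total 32 bytes, alignment 8
team at 0 (size 32, align 2) → ends 32
within Node: pitch at 16
0 + 16 = 16

16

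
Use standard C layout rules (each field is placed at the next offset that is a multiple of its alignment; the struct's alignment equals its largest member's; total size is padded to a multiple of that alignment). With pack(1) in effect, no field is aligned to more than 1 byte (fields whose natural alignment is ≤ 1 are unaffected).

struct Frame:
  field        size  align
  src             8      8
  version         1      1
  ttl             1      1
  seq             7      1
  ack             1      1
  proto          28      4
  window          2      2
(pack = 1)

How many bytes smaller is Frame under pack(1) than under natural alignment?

natural layout:
  @0: src [8B, align 8] → 8
  @8: version [1B, align 1] → 9
  @9: ttl [1B, align 1] → 10
  @10: seq [7B, align 1] → 17
  @17: ack [1B, align 1] → 18
  +2 pad (align 4)
  @20: proto [28B, align 4] → 48
  @48: window [2B, align 2] → 50
  +6 tail pad (align 8)
  size 56, align 8
packed(1) layout:
  @0: src [8B, align 1] → 8
  @8: version [1B, align 1] → 9
  @9: ttl [1B, align 1] → 10
  @10: seq [7B, align 1] → 17
  @17: ack [1B, align 1] → 18
  @18: proto [28B, align 1] → 46
  @46: window [2B, align 1] → 48
  size 48, align 1
56 − 48 = 8

8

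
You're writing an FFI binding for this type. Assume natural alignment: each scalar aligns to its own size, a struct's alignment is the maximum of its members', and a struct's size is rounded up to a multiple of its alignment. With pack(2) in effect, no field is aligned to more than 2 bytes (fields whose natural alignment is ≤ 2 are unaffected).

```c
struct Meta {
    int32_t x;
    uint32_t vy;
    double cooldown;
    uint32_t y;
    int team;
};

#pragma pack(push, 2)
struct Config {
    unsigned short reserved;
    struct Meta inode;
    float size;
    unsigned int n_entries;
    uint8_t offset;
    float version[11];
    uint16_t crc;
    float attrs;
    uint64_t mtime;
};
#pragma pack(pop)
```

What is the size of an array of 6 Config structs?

564

Meta: @0: x [4B, align 4] → 4; @4: vy [4B, align 4] → 8; @8: cooldown [8B, align 8] → 16; @16: y [4B, align 4] → 20; @20: team [4B, align 4] → 24; size 24, align 8
@0: reserved [2B, align 2] → 2
@2: inode [24B, align 2] → 26
@26: size [4B, align 2] → 30
@30: n_entries [4B, align 2] → 34
@34: offset [1B, align 1] → 35
+1 pad (align 2)
@36: version [44B, align 2] → 80
@80: crc [2B, align 2] → 82
@82: attrs [4B, align 2] → 86
@86: mtime [8B, align 2] → 94
size 94, align 2
array of 6: 6 × 94 = 564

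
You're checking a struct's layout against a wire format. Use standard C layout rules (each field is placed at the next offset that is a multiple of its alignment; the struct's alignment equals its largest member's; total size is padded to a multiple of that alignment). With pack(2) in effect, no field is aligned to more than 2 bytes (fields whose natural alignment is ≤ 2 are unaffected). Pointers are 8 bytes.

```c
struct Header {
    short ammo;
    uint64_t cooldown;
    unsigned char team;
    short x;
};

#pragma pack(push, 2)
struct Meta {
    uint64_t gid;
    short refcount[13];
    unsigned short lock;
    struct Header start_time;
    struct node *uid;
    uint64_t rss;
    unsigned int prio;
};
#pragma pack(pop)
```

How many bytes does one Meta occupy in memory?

Header: ammo at 0 (size 2, align 2) → ends 2; pad 6 to align 8 for cooldown; cooldown at 8 (size 8, align 8) → ends 16; team at 16 (size 1, align 1) → ends 17; pad 1 to align 2 for x; x at 18 (size 2, align 2) → ends 20; tail pad 4 to reach multiple of 8; total 24 bytes, alignment 8
gid at 0 (size 8, align 2) → ends 8
refcount at 8 (size 26, align 2) → ends 34
lock at 34 (size 2, align 2) → ends 36
start_time at 36 (size 24, align 2) → ends 60
uid at 60 (size 8, align 2) → ends 68
rss at 68 (size 8, align 2) → ends 76
prio at 76 (size 4, align 2) → ends 80
total 80 bytes, alignment 2

80 bytes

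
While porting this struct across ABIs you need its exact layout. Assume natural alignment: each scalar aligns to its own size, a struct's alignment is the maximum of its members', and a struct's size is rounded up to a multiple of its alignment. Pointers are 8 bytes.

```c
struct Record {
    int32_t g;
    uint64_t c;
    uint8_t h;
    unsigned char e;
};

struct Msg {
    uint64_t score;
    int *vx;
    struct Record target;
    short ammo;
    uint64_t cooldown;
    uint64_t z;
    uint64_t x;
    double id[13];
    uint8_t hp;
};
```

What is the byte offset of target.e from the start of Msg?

Record: 0..4  g  (4B, 4-aligned); 4..8  -- padding (4B); 8..16  c  (8B, 8-aligned); 16..17  h  (1B, 1-aligned); 17..18  e  (1B, 1-aligned); 18..24  -- tail padding (6B); sizeof = 24, alignof = 8
0..8  score  (8B, 8-aligned)
8..16  vx  (8B, 8-aligned)
16..40  target  (24B, 8-aligned)
within Record: e at 17
16 + 17 = 33

33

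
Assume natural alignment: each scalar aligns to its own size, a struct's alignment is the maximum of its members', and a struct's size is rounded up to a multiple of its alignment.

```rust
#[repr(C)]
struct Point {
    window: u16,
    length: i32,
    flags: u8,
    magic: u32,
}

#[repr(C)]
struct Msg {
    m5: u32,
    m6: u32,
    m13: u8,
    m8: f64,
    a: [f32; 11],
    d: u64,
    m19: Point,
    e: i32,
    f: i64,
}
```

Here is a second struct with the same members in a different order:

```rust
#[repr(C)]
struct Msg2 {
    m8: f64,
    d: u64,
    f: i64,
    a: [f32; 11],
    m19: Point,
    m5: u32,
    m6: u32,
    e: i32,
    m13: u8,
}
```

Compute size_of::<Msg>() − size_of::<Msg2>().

8

Point: @0: window [2B, align 2] → 2; +2 pad (align 4); @4: length [4B, align 4] → 8; @8: flags [1B, align 1] → 9; +3 pad (align 4); @12: magic [4B, align 4] → 16; size 16, align 4
@0: m5 [4B, align 4] → 4
@4: m6 [4B, align 4] → 8
@8: m13 [1B, align 1] → 9
+7 pad (align 8)
@16: m8 [8B, align 8] → 24
@24: a [44B, align 4] → 68
+4 pad (align 8)
@72: d [8B, align 8] → 80
@80: m19 [16B, align 4] → 96
@96: e [4B, align 4] → 100
+4 pad (align 8)
@104: f [8B, align 8] → 112
size 112, align 8
— Msg2 —
@0: m8 [8B, align 8] → 8
@8: d [8B, align 8] → 16
@16: f [8B, align 8] → 24
@24: a [44B, align 4] → 68
@68: m19 [16B, align 4] → 84
@84: m5 [4B, align 4] → 88
@88: m6 [4B, align 4] → 92
@92: e [4B, align 4] → 96
@96: m13 [1B, align 1] → 97
+7 tail pad (align 8)
size 104, align 8
112 − 104 = 8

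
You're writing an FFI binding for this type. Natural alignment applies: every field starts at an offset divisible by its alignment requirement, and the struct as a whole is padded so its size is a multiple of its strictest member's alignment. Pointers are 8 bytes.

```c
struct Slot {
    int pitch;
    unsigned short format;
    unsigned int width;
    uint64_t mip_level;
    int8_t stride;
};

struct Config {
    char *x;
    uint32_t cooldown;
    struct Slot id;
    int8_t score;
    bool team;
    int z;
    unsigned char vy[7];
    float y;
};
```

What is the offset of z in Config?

Slot: pitch at 0 (size 4, align 4) → ends 4; format at 4 (size 2, align 2) → ends 6; pad 2 to align 4 for width; width at 8 (size 4, align 4) → ends 12; pad 4 to align 8 for mip_level; mip_level at 16 (size 8, align 8) → ends 24; stride at 24 (size 1, align 1) → ends 25; tail pad 7 to reach multiple of 8; total 32 bytes, alignment 8
x at 0 (size 8, align 8) → ends 8
cooldown at 8 (size 4, align 4) → ends 12
pad 4 to align 8 for id
id at 16 (size 32, align 8) → ends 48
score at 48 (size 1, align 1) → ends 49
team at 49 (size 1, align 1) → ends 50
pad 2 to align 4 for z
z at 52 (size 4, align 4) → ends 56

52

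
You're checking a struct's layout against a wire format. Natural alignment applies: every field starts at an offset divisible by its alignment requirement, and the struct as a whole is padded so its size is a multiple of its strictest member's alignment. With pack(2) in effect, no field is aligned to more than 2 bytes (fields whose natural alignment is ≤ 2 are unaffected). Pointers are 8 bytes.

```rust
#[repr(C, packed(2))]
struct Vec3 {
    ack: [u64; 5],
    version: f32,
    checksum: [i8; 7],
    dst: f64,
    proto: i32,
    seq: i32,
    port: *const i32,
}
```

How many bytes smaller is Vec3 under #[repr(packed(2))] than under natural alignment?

4

natural layout:
  @0: ack [40B, align 8] → 40
  @40: version [4B, align 4] → 44
  @44: checksum [7B, align 1] → 51
  +5 pad (align 8)
  @56: dst [8B, align 8] → 64
  @64: proto [4B, align 4] → 68
  @68: seq [4B, align 4] → 72
  @72: port [8B, align 8] → 80
  size 80, align 8
packed(2) layout:
  @0: ack [40B, align 2] → 40
  @40: version [4B, align 2] → 44
  @44: checksum [7B, align 1] → 51
  +1 pad (align 2)
  @52: dst [8B, align 2] → 60
  @60: proto [4B, align 2] → 64
  @64: seq [4B, align 2] → 68
  @68: port [8B, align 2] → 76
  size 76, align 2
80 − 76 = 4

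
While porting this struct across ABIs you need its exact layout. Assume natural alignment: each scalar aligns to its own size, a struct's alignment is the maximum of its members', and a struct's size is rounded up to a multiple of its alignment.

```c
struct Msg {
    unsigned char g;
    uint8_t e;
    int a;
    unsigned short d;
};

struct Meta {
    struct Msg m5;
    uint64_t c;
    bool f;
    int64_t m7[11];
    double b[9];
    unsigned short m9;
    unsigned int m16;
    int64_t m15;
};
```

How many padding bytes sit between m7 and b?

Msg: g at 0 (size 1, align 1) → ends 1; e at 1 (size 1, align 1) → ends 2; pad 2 to align 4 for a; a at 4 (size 4, align 4) → ends 8; d at 8 (size 2, align 2) → ends 10; tail pad 2 to reach multiple of 4; total 12 bytes, alignment 4
m5 at 0 (size 12, align 4) → ends 12
pad 4 to align 8 for c
c at 16 (size 8, align 8) → ends 24
f at 24 (size 1, align 1) → ends 25
pad 7 to align 8 for m7
m7 at 32 (size 88, align 8) → ends 120
b at 120 (size 72, align 8) → ends 192

0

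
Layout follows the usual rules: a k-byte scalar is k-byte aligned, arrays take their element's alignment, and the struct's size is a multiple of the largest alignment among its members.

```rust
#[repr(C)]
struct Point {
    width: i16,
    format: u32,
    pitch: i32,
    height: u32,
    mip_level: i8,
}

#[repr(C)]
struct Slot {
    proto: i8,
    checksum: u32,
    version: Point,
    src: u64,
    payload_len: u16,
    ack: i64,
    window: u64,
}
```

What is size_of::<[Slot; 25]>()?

Point: @0: width [2B, align 2] → 2; +2 pad (align 4); @4: format [4B, align 4] → 8; @8: pitch [4B, align 4] → 12; @12: height [4B, align 4] → 16; @16: mip_level [1B, align 1] → 17; +3 tail pad (align 4); size 20, align 4
@0: proto [1B, align 1] → 1
+3 pad (align 4)
@4: checksum [4B, align 4] → 8
@8: version [20B, align 4] → 28
+4 pad (align 8)
@32: src [8B, align 8] → 40
@40: payload_len [2B, align 2] → 42
+6 pad (align 8)
@48: ack [8B, align 8] → 56
@56: window [8B, align 8] → 64
size 64, align 8
array of 25: 25 × 64 = 1600

1600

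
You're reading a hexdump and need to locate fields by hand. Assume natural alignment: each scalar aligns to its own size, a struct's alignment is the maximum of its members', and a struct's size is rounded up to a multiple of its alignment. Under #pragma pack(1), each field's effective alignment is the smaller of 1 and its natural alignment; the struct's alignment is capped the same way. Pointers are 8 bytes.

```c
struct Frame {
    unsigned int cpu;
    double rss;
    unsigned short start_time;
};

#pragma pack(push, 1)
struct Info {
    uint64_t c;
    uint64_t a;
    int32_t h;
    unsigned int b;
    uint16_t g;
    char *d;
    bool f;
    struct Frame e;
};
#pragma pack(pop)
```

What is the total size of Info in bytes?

59

Frame: @0: cpu [4B, align 4] → 4; +4 pad (align 8); @8: rss [8B, align 8] → 16; @16: start_time [2B, align 2] → 18; +6 tail pad (align 8); size 24, align 8
@0: c [8B, align 1] → 8
@8: a [8B, align 1] → 16
@16: h [4B, align 1] → 20
@20: b [4B, align 1] → 24
@24: g [2B, align 1] → 26
@26: d [8B, align 1] → 34
@34: f [1B, align 1] → 35
@35: e [24B, align 1] → 59
size 59, align 1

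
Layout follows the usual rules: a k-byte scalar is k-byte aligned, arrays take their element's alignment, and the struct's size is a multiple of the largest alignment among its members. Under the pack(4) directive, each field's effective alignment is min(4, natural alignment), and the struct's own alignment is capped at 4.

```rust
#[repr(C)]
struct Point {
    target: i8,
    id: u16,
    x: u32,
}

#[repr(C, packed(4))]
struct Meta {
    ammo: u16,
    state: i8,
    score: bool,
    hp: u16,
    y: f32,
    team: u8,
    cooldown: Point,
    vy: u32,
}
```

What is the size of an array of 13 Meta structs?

364

Point: @0: target [1B, align 1] → 1; +1 pad (align 2); @2: id [2B, align 2] → 4; @4: x [4B, align 4] → 8; size 8, align 4
@0: ammo [2B, align 2] → 2
@2: state [1B, align 1] → 3
@3: score [1B, align 1] → 4
@4: hp [2B, align 2] → 6
+2 pad (align 4)
@8: y [4B, align 4] → 12
@12: team [1B, align 1] → 13
+3 pad (align 4)
@16: cooldown [8B, align 4] → 24
@24: vy [4B, align 4] → 28
size 28, align 4
array of 13: 13 × 28 = 364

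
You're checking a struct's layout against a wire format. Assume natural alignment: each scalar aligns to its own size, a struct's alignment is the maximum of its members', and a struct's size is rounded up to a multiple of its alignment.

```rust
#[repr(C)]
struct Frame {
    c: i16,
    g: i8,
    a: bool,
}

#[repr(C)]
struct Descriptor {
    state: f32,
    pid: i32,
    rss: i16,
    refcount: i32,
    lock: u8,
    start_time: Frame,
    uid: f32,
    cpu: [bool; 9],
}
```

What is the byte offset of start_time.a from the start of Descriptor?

21

Frame: 0..2  c  (2B, 2-aligned); 2..3  g  (1B, 1-aligned); 3..4  a  (1B, 1-aligned); sizeof = 4, alignof = 2
0..4  state  (4B, 4-aligned)
4..8  pid  (4B, 4-aligned)
8..10  rss  (2B, 2-aligned)
10..12  -- padding (2B)
12..16  refcount  (4B, 4-aligned)
16..17  lock  (1B, 1-aligned)
17..18  -- padding (1B)
18..22  start_time  (4B, 2-aligned)
within Frame: a at 3
18 + 3 = 21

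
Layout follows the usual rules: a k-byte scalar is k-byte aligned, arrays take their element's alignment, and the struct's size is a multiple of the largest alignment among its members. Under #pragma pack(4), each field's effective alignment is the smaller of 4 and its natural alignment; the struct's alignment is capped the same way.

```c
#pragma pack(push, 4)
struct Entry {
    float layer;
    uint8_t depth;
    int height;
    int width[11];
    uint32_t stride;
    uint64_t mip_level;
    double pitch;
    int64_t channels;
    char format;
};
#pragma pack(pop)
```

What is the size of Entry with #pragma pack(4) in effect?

@0: layer [4B, align 4] → 4
@4: depth [1B, align 1] → 5
+3 pad (align 4)
@8: height [4B, align 4] → 12
@12: width [44B, align 4] → 56
@56: stride [4B, align 4] → 60
@60: mip_level [8B, align 4] → 68
@68: pitch [8B, align 4] → 76
@76: channels [8B, align 4] → 84
@84: format [1B, align 1] → 85
+3 tail pad (align 4)
size 88, align 4

88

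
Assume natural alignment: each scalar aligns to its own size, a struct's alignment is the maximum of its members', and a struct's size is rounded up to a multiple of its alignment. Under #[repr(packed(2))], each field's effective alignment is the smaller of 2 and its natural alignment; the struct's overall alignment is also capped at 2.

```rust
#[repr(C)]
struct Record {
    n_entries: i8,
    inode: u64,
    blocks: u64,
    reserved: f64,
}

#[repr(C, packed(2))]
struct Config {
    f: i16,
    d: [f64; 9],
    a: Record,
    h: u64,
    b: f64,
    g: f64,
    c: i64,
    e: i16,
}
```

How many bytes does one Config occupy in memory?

Record: n_entries at 0 (size 1, align 1) → ends 1; pad 7 to align 8 for inode; inode at 8 (size 8, align 8) → ends 16; blocks at 16 (size 8, align 8) → ends 24; reserved at 24 (size 8, align 8) → ends 32; total 32 bytes, alignment 8
f at 0 (size 2, align 2) → ends 2
d at 2 (size 72, align 2) → ends 74
a at 74 (size 32, align 2) → ends 106
h at 106 (size 8, align 2) → ends 114
b at 114 (size 8, align 2) → ends 122
g at 122 (size 8, align 2) → ends 130
c at 130 (size 8, align 2) → ends 138
e at 138 (size 2, align 2) → ends 140
total 140 bytes, alignment 2

140 bytes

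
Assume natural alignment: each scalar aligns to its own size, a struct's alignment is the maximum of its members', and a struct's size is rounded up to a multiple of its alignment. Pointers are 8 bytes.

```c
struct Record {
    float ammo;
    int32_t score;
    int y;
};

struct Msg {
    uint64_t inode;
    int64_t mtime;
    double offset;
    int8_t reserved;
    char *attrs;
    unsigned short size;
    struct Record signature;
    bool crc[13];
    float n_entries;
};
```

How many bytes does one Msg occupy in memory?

80 bytes

Record: @0: ammo [4B, align 4] → 4; @4: score [4B, align 4] → 8; @8: y [4B, align 4] → 12; size 12, align 4
@0: inode [8B, align 8] → 8
@8: mtime [8B, align 8] → 16
@16: offset [8B, align 8] → 24
@24: reserved [1B, align 1] → 25
+7 pad (align 8)
@32: attrs [8B, align 8] → 40
@40: size [2B, align 2] → 42
+2 pad (align 4)
@44: signature [12B, align 4] → 56
@56: crc [13B, align 1] → 69
+3 pad (align 4)
@72: n_entries [4B, align 4] → 76
+4 tail pad (align 8)
size 80, align 8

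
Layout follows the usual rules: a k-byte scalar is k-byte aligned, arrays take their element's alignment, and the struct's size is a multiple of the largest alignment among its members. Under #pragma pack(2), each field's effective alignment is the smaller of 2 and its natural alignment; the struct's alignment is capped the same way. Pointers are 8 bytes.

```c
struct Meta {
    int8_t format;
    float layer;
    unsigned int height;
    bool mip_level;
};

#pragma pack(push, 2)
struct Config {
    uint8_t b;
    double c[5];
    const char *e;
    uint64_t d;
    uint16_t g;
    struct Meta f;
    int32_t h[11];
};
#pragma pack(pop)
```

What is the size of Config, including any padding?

120

Meta: 0..1  format  (1B, 1-aligned); 1..4  -- padding (3B); 4..8  layer  (4B, 4-aligned); 8..12  height  (4B, 4-aligned); 12..13  mip_level  (1B, 1-aligned); 13..16  -- tail padding (3B); sizeof = 16, alignof = 4
0..1  b  (1B, 1-aligned)
1..2  -- padding (1B)
2..42  c  (40B, 2-aligned)
42..50  e  (8B, 2-aligned)
50..58  d  (8B, 2-aligned)
58..60  g  (2B, 2-aligned)
60..76  f  (16B, 2-aligned)
76..120  h  (44B, 2-aligned)
sizeof = 120, alignof = 2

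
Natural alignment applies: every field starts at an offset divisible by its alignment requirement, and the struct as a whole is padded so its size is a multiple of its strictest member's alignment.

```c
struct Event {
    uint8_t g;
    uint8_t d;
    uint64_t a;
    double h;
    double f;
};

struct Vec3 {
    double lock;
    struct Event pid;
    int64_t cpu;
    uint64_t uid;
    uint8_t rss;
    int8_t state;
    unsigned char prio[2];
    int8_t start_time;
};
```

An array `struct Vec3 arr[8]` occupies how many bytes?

512

Event: 0..1  g  (1B, 1-aligned); 1..2  d  (1B, 1-aligned); 2..8  -- padding (6B); 8..16  a  (8B, 8-aligned); 16..24  h  (8B, 8-aligned); 24..32  f  (8B, 8-aligned); sizeof = 32, alignof = 8
0..8  lock  (8B, 8-aligned)
8..40  pid  (32B, 8-aligned)
40..48  cpu  (8B, 8-aligned)
48..56  uid  (8B, 8-aligned)
56..57  rss  (1B, 1-aligned)
57..58  state  (1B, 1-aligned)
58..60  prio  (2B, 1-aligned)
60..61  start_time  (1B, 1-aligned)
61..64  -- tail padding (3B)
sizeof = 64, alignof = 8
array of 8: 8 × 64 = 512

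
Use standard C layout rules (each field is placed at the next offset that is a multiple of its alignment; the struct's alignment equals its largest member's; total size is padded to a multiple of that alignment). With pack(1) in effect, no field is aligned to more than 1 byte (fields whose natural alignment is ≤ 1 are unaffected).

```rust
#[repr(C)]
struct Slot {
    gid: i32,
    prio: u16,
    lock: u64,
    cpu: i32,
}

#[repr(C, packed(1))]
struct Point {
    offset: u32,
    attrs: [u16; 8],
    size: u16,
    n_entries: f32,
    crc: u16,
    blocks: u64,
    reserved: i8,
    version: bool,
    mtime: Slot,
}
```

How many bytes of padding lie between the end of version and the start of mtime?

0

Slot: @0: gid [4B, align 4] → 4; @4: prio [2B, align 2] → 6; +2 pad (align 8); @8: lock [8B, align 8] → 16; @16: cpu [4B, align 4] → 20; +4 tail pad (align 8); size 24, align 8
@0: offset [4B, align 1] → 4
@4: attrs [16B, align 1] → 20
@20: size [2B, align 1] → 22
@22: n_entries [4B, align 1] → 26
@26: crc [2B, align 1] → 28
@28: blocks [8B, align 1] → 36
@36: reserved [1B, align 1] → 37
@37: version [1B, align 1] → 38
@38: mtime [24B, align 1] → 62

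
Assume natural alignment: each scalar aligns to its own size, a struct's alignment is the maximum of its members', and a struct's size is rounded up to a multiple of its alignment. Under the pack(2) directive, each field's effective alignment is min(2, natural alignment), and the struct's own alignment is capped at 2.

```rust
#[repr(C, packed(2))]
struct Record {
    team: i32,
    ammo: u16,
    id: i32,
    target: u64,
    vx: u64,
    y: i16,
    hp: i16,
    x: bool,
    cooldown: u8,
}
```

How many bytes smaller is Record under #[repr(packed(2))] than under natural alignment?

8

natural layout:
  0..4  team  (4B, 4-aligned)
  4..6  ammo  (2B, 2-aligned)
  6..8  -- padding (2B)
  8..12  id  (4B, 4-aligned)
  12..16  -- padding (4B)
  16..24  target  (8B, 8-aligned)
  24..32  vx  (8B, 8-aligned)
  32..34  y  (2B, 2-aligned)
  34..36  hp  (2B, 2-aligned)
  36..37  x  (1B, 1-aligned)
  37..38  cooldown  (1B, 1-aligned)
  38..40  -- tail padding (2B)
  sizeof = 40, alignof = 8
packed(2) layout:
  0..4  team  (4B, 2-aligned)
  4..6  ammo  (2B, 2-aligned)
  6..10  id  (4B, 2-aligned)
  10..18  target  (8B, 2-aligned)
  18..26  vx  (8B, 2-aligned)
  26..28  y  (2B, 2-aligned)
  28..30  hp  (2B, 2-aligned)
  30..31  x  (1B, 1-aligned)
  31..32  cooldown  (1B, 1-aligned)
  sizeof = 32, alignof = 2
40 − 32 = 8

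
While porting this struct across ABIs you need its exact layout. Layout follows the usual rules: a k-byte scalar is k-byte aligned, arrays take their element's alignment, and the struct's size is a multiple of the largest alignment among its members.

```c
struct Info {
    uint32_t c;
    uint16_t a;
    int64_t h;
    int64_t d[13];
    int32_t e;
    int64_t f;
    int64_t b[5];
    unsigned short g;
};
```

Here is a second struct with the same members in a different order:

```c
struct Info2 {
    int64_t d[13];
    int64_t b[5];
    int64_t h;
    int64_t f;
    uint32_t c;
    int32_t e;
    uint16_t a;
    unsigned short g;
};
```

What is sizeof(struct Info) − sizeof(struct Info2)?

8

c at 0 (size 4, align 4) → ends 4
a at 4 (size 2, align 2) → ends 6
pad 2 to align 8 for h
h at 8 (size 8, align 8) → ends 16
d at 16 (size 104, align 8) → ends 120
e at 120 (size 4, align 4) → ends 124
pad 4 to align 8 for f
f at 128 (size 8, align 8) → ends 136
b at 136 (size 40, align 8) → ends 176
g at 176 (size 2, align 2) → ends 178
tail pad 6 to reach multiple of 8
total 184 bytes, alignment 8
— Info2 —
d at 0 (size 104, align 8) → ends 104
b at 104 (size 40, align 8) → ends 144
h at 144 (size 8, align 8) → ends 152
f at 152 (size 8, align 8) → ends 160
c at 160 (size 4, align 4) → ends 164
e at 164 (size 4, align 4) → ends 168
a at 168 (size 2, align 2) → ends 170
g at 170 (size 2, align 2) → ends 172
tail pad 4 to reach multiple of 8
total 176 bytes, alignment 8
184 − 176 = 8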